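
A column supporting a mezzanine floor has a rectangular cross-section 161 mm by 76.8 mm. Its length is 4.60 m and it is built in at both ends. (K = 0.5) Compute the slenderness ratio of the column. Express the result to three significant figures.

For a rectangle r_min = b/√12 = 76.8/√12 = 22.17 mm
L_e = K·L = 0.5 × 4.60 m = 2.300 m = 2300.0 mm
λ = L_e / r_min = 2300.0 / 22.17 = 104

λ ≈ 104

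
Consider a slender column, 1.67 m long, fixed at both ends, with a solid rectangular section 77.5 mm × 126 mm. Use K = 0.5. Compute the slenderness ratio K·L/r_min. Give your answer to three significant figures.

λ ≈ 37.3

For a rectangle r_min = b/√12 = 77.5/√12 = 22.37 mm
L_e = K·L = 0.5 × 1.67 m = 0.8350 m = 835.00 mm
λ = L_e / r_min = 835.00 / 22.37 = 37.3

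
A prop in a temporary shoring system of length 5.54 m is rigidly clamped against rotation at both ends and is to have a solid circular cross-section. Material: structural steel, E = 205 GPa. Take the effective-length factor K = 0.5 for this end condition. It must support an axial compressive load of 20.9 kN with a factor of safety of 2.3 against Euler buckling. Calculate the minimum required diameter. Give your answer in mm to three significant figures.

Required P_cr = n·P = 2.3 × 20.9 = 48.07 kN
L_e = K·L = 0.5 × 5.54 = 2.770 m
Required I = P_cr·L_e²/(π²E) = 4.807×10^4 × 2.770² / (π² × 2.05×10^11) = 1.823×10^-7 m⁴
I_req = 1.823×10^5 mm⁴
Solid circle: I = πd⁴/64  ⇒  d = (64I/π)^(1/4) = (64×1.823×10^5/π)^(1/4) = 43.9 mm

d ≈ 43.9 mm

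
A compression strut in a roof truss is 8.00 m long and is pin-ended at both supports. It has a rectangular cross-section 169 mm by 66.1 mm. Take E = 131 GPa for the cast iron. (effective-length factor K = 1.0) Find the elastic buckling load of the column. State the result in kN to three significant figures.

P_cr ≈ 82.2 kN

Buckling occurs about the weak axis: I_min = h·b³/12 with b = 66.1 mm (the shorter side).
I_min = 169×66.1³/12 = 4.067×10^6 mm⁴
I = 4.067×10^6 mm⁴ = 4.067×10^-6 m⁴
Effective length L_e = K·L = 1 × 8.00 = 8.000 m
P_cr = π²EI / L_e² = π² × 131×10⁹ × 4.067×10^-6 / 8.000² = 8.217×10^4 N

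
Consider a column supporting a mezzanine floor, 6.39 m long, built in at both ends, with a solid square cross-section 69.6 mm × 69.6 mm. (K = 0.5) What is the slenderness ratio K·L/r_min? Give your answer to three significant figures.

For a square r = a/√12 = 69.6/√12 = 20.09 mm
L_e = K·L = 0.5 × 6.39 m = 3.195 m = 3195.0 mm
λ = L_e / r_min = 3195.0 / 20.09 = 159

λ ≈ 159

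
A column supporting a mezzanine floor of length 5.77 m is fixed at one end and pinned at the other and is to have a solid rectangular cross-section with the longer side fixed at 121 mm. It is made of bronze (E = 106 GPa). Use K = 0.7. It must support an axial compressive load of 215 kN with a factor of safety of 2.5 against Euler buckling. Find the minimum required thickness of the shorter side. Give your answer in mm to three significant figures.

b ≈ 94.0 mm

Required P_cr = n·P = 2.5 × 215 = 537.5 kN
L_e = K·L = 0.7 × 5.77 = 4.039 m
Required I = P_cr·L_e²/(π²E) = 5.375×10^5 × 4.039² / (π² × 1.06×10^11) = 8.381×10^-6 m⁴
I_req = 8.381×10^6 mm⁴
Rectangle, weak axis: I_min = h·b³/12 with h = 121 mm fixed  ⇒  b = (12I/h)^(1/3) = 94.0 mm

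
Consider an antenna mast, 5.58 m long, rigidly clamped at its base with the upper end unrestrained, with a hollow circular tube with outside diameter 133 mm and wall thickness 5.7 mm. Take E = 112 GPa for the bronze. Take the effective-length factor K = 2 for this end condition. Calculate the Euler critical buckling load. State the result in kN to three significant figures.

P_cr ≈ 41.1 kN

Inner diameter d_i = 133 − 2×5.7 = 121.6 mm
I = π(d_o⁴ − d_i⁴)/64 = π(133⁴ − 121.6⁴)/64 = 4.627×10^6 mm⁴
I = 4.627×10^6 mm⁴ = 4.627×10^-6 m⁴
Effective length L_e = K·L = 2 × 5.58 = 11.16 m
P_cr = π²EI / L_e² = π² × 112×10⁹ × 4.627×10^-6 / 11.16² = 4.107×10^4 N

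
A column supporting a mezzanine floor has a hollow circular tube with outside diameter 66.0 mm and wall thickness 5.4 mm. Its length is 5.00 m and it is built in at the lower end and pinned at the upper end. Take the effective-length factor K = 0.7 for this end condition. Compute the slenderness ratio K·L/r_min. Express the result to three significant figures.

λ ≈ 163

Inner diameter d_i = 66.0 − 2×5.4 = 55.20 mm
I = π(d_o⁴ − d_i⁴)/64 = π(66.0⁴ − 55.20⁴)/64 = 4.757×10^5 mm⁴
A = 1.028×10^3 mm²;  r_min = √(I/A) = √(4.757×10^5/1.028×10^3) = 21.51 mm
L_e = K·L = 0.7 × 5.00 m = 3.500 m = 3500.0 mm
λ = L_e / r_min = 3500.0 / 21.51 = 163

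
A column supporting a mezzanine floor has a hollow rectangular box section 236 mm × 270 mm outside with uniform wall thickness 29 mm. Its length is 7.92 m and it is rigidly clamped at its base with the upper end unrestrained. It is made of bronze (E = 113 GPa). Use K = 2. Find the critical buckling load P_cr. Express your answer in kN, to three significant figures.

P_cr ≈ 872 kN

Inner dimensions: h_i = 270 − 2×29 = 212.0 mm, b_i = 236 − 2×29 = 178.0 mm
Weak-axis I_min = (h_o·b_o³ − h_i·b_i³)/12 with b_o = 236, b_i = 178.0 mm (shorter outer/inner sides).
I_min = (270×236³ − 212.0×178.0³)/12 = 1.961×10^8 mm⁴
I = 1.961×10^8 mm⁴ = 1.961×10^-4 m⁴
Effective length L_e = K·L = 2 × 7.92 = 15.84 m
P_cr = π²EI / L_e² = π² × 113×10⁹ × 1.961×10^-4 / 15.84² = 8.717×10^5 N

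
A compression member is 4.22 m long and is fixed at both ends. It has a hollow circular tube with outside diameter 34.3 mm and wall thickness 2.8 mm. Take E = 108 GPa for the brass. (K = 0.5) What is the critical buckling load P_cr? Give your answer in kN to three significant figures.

Inner diameter d_i = 34.3 − 2×2.8 = 28.70 mm
I = π(d_o⁴ − d_i⁴)/64 = π(34.3⁴ − 28.70⁴)/64 = 3.464×10^4 mm⁴
I = 3.464×10^4 mm⁴ = 3.464×10^-8 m⁴
Effective length L_e = K·L = 0.5 × 4.22 = 2.110 m
P_cr = π²EI / L_e² = π² × 108×10⁹ × 3.464×10^-8 / 2.110² = 8.293×10^3 N

P_cr ≈ 8.29 kN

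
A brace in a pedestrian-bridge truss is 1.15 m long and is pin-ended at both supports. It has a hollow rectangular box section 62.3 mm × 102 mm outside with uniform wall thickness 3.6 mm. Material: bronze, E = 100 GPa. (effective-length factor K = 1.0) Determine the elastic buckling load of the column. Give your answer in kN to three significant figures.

P_cr ≈ 548 kN

Inner dimensions: h_i = 102 − 2×3.6 = 94.80 mm, b_i = 62.3 − 2×3.6 = 55.10 mm
Weak-axis I_min = (h_o·b_o³ − h_i·b_i³)/12 with b_o = 62.3, b_i = 55.10 mm (shorter outer/inner sides).
I_min = (102×62.3³ − 94.80×55.10³)/12 = 7.338×10^5 mm⁴
I = 7.338×10^5 mm⁴ = 7.338×10^-7 m⁴
Effective length L_e = K·L = 1 × 1.15 = 1.150 m
P_cr = π²EI / L_e² = π² × 100×10⁹ × 7.338×10^-7 / 1.150² = 5.476×10^5 N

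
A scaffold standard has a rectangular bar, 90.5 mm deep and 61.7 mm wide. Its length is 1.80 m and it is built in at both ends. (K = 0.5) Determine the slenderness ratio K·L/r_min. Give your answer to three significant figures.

For a rectangle r_min = b/√12 = 61.7/√12 = 17.81 mm
L_e = K·L = 0.5 × 1.80 m = 0.9000 m = 900.00 mm
λ = L_e / r_min = 900.00 / 17.81 = 50.5

λ ≈ 50.5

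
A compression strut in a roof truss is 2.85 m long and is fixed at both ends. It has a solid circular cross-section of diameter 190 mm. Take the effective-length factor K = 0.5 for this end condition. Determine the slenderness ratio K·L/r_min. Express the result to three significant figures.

For a solid circle r = d/4 = 190/4 = 47.50 mm
L_e = K·L = 0.5 × 2.85 m = 1.425 m = 1425.0 mm
λ = L_e / r_min = 1425.0 / 47.50 = 30.0

λ ≈ 30.0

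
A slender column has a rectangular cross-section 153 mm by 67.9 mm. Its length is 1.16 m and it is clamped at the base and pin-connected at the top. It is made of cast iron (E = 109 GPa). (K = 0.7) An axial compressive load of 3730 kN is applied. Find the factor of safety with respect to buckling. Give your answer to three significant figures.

n ≈ 1.75

Buckling occurs about the weak axis: I_min = h·b³/12 with b = 67.9 mm (the shorter side).
I_min = 153×67.9³/12 = 3.991×10^6 mm⁴
I = 3.991×10^6 mm⁴ = 3.991×10^-6 m⁴
Effective length L_e = K·L = 0.7 × 1.16 = 0.8120 m
P_cr = π²EI / L_e² = π² × 109×10⁹ × 3.991×10^-6 / 0.8120² = 6.512×10^6 N
Factor of safety n = P_cr / P = 6512.3 / 3730 = 1.75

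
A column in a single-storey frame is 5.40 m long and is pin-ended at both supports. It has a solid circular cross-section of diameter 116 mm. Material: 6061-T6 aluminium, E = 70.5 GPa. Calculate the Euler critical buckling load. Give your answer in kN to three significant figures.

I = πd⁴/64 = π×116⁴/64 = 8.888×10^6 mm⁴
I = 8.888×10^6 mm⁴ = 8.888×10^-6 m⁴
Effective length L_e = K·L = 1 × 5.40 = 5.400 m
P_cr = π²EI / L_e² = π² × 70.5×10⁹ × 8.888×10^-6 / 5.400² = 2.121×10^5 N

P_cr ≈ 212 kN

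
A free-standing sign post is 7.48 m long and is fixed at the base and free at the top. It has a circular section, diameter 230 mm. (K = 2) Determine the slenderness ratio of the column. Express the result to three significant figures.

λ ≈ 260

For a solid circle r = d/4 = 230/4 = 57.50 mm
L_e = K·L = 2 × 7.48 m = 14.96 m = 14960 mm
λ = L_e / r_min = 14960 / 57.50 = 260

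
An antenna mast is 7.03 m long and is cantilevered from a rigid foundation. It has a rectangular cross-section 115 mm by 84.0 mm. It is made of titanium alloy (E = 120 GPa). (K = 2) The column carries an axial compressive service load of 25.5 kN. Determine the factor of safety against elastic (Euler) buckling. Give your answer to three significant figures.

n ≈ 1.33

Buckling occurs about the weak axis: I_min = h·b³/12 with b = 84.0 mm (the shorter side).
I_min = 115×84.0³/12 = 5.680×10^6 mm⁴
I = 5.680×10^6 mm⁴ = 5.680×10^-6 m⁴
Effective length L_e = K·L = 2 × 7.03 = 14.06 m
P_cr = π²EI / L_e² = π² × 120×10⁹ × 5.680×10^-6 / 14.06² = 3.403×10^4 N
Factor of safety n = P_cr / P = 34.030 / 25.5 = 1.33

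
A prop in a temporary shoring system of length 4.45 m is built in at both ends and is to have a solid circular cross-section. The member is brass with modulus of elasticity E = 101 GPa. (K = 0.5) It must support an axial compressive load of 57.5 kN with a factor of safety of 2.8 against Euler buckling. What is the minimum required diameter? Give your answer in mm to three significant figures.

d ≈ 63.5 mm

Required P_cr = n·P = 2.8 × 57.5 = 161.0 kN
L_e = K·L = 0.5 × 4.45 = 2.225 m
Required I = P_cr·L_e²/(π²E) = 1.610×10^5 × 2.225² / (π² × 1.01×10^11) = 7.996×10^-7 m⁴
I_req = 7.996×10^5 mm⁴
Solid circle: I = πd⁴/64  ⇒  d = (64I/π)^(1/4) = (64×7.996×10^5/π)^(1/4) = 63.5 mm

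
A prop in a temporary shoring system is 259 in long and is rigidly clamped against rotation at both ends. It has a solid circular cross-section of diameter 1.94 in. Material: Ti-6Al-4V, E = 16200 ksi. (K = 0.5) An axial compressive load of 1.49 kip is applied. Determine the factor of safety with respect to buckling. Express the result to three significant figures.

n ≈ 4.45

I = πd⁴/64 = π×1.94⁴/64 = 0.6953 in⁴
Effective length L_e = K·L = 0.5 × 259 = 129.5 in
P_cr = π²EI / L_e² = π² × 16200×10³ × 0.6953 / 129.5² = 6.629×10^3 lb
Factor of safety n = P_cr / P = 6.6291 / 1.49 = 4.45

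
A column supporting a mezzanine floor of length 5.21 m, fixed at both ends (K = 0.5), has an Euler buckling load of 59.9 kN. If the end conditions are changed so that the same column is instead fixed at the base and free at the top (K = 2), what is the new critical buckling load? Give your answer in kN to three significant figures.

P_cr ∝ 1/K², so P_cr,new = P_cr,old × (K_old/K_new)² = 59.9 × (0.5/2)²
= 59.9 × 0.06250 = 3.74 kN

P_cr ≈ 3.74 kN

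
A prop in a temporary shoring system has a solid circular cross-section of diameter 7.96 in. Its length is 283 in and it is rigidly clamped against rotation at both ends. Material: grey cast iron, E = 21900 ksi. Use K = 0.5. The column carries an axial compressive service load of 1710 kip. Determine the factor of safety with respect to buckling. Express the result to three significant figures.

I = πd⁴/64 = π×7.96⁴/64 = 197.1 in⁴
Effective length L_e = K·L = 0.5 × 283 = 141.5 in
P_cr = π²EI / L_e² = π² × 21900×10³ × 197.1 / 141.5² = 2.127×10^6 lb
Factor of safety n = P_cr / P = 2127.4 / 1710 = 1.24

n ≈ 1.24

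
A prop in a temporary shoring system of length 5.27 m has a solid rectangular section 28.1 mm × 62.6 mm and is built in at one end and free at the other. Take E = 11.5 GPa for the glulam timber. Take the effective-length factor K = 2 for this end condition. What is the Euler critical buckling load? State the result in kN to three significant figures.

Buckling occurs about the weak axis: I_min = h·b³/12 with b = 28.1 mm (the shorter side).
I_min = 62.6×28.1³/12 = 1.157×10^5 mm⁴
I = 1.157×10^5 mm⁴ = 1.157×10^-7 m⁴
Effective length L_e = K·L = 2 × 5.27 = 10.54 m
P_cr = π²EI / L_e² = π² × 11.5×10⁹ × 1.157×10^-7 / 10.54² = 118.3 N

P_cr ≈ 0.118 kN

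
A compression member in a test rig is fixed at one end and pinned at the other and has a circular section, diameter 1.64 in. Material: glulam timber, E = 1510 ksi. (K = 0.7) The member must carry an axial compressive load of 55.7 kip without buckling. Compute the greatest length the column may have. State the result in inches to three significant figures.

L_max ≈ 13.9 in

I = πd⁴/64 = π×1.64⁴/64 = 0.3551 in⁴
At the buckling limit P_cr = P = 5.570×10^4 lb
From P_cr = π²EI/(K·L)²:  L = (1/K)·√(π²EI/P_cr) = (1/0.7)·√(π²×1.51×10^6×0.3551/5.570×10^4)
L = 13.9 in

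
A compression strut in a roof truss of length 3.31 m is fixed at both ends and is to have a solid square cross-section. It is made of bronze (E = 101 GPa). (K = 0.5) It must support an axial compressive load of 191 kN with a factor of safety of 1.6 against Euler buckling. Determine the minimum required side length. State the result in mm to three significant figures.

Required P_cr = n·P = 1.6 × 191 = 305.6 kN
L_e = K·L = 0.5 × 3.31 = 1.655 m
Required I = P_cr·L_e²/(π²E) = 3.056×10^5 × 1.655² / (π² × 1.01×10^11) = 8.397×10^-7 m⁴
I_req = 8.397×10^5 mm⁴
Solid square: I = a⁴/12  ⇒  a = (12I)^(1/4) = (12×8.397×10^5)^(1/4) = 56.3 mm

a ≈ 56.3 mm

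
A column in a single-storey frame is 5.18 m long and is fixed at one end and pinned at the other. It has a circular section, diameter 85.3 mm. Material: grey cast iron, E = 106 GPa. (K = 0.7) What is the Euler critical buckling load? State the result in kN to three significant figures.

I = πd⁴/64 = π×85.3⁴/64 = 2.599×10^6 mm⁴
I = 2.599×10^6 mm⁴ = 2.599×10^-6 m⁴
Effective length L_e = K·L = 0.7 × 5.18 = 3.626 m
P_cr = π²EI / L_e² = π² × 106×10⁹ × 2.599×10^-6 / 3.626² = 2.068×10^5 N

P_cr ≈ 207 kN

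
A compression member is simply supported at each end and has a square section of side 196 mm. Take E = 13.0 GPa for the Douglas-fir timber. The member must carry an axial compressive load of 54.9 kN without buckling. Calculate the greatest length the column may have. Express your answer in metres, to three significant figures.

L_max ≈ 17.0 m

I = a⁴/12 = 196⁴/12 = 1.230×10^8 mm⁴
I = 1.230×10^-4 m⁴
At the buckling limit P_cr = P = 5.490×10^4 N
From P_cr = π²EI/(K·L)²:  L = (1/K)·√(π²EI/P_cr) = (1/1)·√(π²×1.30×10^10×1.230×10^-4/5.490×10^4)
L = 17.0 m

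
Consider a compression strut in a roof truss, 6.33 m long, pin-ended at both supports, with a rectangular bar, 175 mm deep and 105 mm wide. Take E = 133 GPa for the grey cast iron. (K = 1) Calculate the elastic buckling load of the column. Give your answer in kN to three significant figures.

Buckling occurs about the weak axis: I_min = h·b³/12 with b = 105 mm (the shorter side).
I_min = 175×105³/12 = 1.688×10^7 mm⁴
I = 1.688×10^7 mm⁴ = 1.688×10^-5 m⁴
Effective length L_e = K·L = 1 × 6.33 = 6.330 m
P_cr = π²EI / L_e² = π² × 133×10⁹ × 1.688×10^-5 / 6.330² = 5.531×10^5 N

P_cr ≈ 553 kN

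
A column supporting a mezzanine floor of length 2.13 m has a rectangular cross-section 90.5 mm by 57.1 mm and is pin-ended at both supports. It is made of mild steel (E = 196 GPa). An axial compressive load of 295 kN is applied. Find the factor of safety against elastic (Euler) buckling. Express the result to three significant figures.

n ≈ 2.03

Buckling occurs about the weak axis: I_min = h·b³/12 with b = 57.1 mm (the shorter side).
I_min = 90.5×57.1³/12 = 1.404×10^6 mm⁴
I = 1.404×10^6 mm⁴ = 1.404×10^-6 m⁴
Effective length L_e = K·L = 1 × 2.13 = 2.130 m
P_cr = π²EI / L_e² = π² × 196×10⁹ × 1.404×10^-6 / 2.130² = 5.986×10^5 N
Factor of safety n = P_cr / P = 598.65 / 295 = 2.03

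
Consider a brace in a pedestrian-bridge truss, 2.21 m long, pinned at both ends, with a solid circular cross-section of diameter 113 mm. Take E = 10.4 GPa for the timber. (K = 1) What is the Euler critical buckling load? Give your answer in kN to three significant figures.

P_cr ≈ 168 kN

I = πd⁴/64 = π×113⁴/64 = 8.004×10^6 mm⁴
I = 8.004×10^6 mm⁴ = 8.004×10^-6 m⁴
Effective length L_e = K·L = 1 × 2.21 = 2.210 m
P_cr = π²EI / L_e² = π² × 10.4×10⁹ × 8.004×10^-6 / 2.210² = 1.682×10^5 N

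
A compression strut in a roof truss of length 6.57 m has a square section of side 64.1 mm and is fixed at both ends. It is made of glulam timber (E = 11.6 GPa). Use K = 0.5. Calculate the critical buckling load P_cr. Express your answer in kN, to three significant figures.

I = a⁴/12 = 64.1⁴/12 = 1.407×10^6 mm⁴
I = 1.407×10^6 mm⁴ = 1.407×10^-6 m⁴
Effective length L_e = K·L = 0.5 × 6.57 = 3.285 m
P_cr = π²EI / L_e² = π² × 11.6×10⁹ × 1.407×10^-6 / 3.285² = 1.493×10^4 N

P_cr ≈ 14.9 kN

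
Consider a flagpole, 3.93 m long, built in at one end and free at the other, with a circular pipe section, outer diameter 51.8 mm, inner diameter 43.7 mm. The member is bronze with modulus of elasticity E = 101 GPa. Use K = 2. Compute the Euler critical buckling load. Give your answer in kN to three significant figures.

d_o = 51.8 mm, d_i = 43.7 mm
I = π(d_o⁴ − d_i⁴)/64 = π(51.8⁴ − 43.70⁴)/64 = 1.744×10^5 mm⁴
I = 1.744×10^5 mm⁴ = 1.744×10^-7 m⁴
Effective length L_e = K·L = 2 × 3.93 = 7.860 m
P_cr = π²EI / L_e² = π² × 101×10⁹ × 1.744×10^-7 / 7.860² = 2.814×10^3 N

P_cr ≈ 2.81 kN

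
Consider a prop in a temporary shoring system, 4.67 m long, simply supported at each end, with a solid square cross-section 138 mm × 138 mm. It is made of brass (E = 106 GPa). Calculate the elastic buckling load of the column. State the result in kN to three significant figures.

I = a⁴/12 = 138⁴/12 = 3.022×10^7 mm⁴
I = 3.022×10^7 mm⁴ = 3.022×10^-5 m⁴
Effective length L_e = K·L = 1 × 4.67 = 4.670 m
P_cr = π²EI / L_e² = π² × 106×10⁹ × 3.022×10^-5 / 4.670² = 1.450×10^6 N

P_cr ≈ 1450 kN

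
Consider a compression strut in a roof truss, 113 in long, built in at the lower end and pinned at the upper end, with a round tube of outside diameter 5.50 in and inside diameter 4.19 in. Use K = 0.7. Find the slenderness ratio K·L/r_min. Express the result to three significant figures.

λ ≈ 45.8

d_o = 5.50 in, d_i = 4.19 in
I = π(d_o⁴ − d_i⁴)/64 = π(5.50⁴ − 4.190⁴)/64 = 29.79 in⁴
A = 9.970 in²;  r_min = √(I/A) = √(29.79/9.970) = 1.729 in
L_e = K·L = 0.7 × 113 = 79.10 in
λ = L_e / r_min = 79.100 / 1.729 = 45.8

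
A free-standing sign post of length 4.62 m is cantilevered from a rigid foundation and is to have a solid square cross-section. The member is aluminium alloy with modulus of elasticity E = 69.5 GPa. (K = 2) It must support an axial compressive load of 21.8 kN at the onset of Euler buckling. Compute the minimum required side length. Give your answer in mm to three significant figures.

a ≈ 75.5 mm

L_e = K·L = 2 × 4.62 = 9.240 m
Required I = P_cr·L_e²/(π²E) = 2.180×10^4 × 9.240² / (π² × 6.95×10^10) = 2.713×10^-6 m⁴
I_req = 2.713×10^6 mm⁴
Solid square: I = a⁴/12  ⇒  a = (12I)^(1/4) = (12×2.713×10^6)^(1/4) = 75.5 mm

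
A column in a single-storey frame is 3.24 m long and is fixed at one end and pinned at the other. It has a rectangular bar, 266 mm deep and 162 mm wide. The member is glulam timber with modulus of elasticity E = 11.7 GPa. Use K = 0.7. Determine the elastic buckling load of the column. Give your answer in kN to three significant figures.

Buckling occurs about the weak axis: I_min = h·b³/12 with b = 162 mm (the shorter side).
I_min = 266×162³/12 = 9.424×10^7 mm⁴
I = 9.424×10^7 mm⁴ = 9.424×10^-5 m⁴
Effective length L_e = K·L = 0.7 × 3.24 = 2.268 m
P_cr = π²EI / L_e² = π² × 11.7×10⁹ × 9.424×10^-5 / 2.268² = 2.116×10^6 N

P_cr ≈ 2120 kN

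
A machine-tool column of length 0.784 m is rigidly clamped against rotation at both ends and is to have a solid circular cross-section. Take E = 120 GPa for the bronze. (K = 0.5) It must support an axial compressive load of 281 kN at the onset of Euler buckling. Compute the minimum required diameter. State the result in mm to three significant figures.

L_e = K·L = 0.5 × 0.784 = 0.3920 m
Required I = P_cr·L_e²/(π²E) = 2.810×10^5 × 0.3920² / (π² × 1.20×10^11) = 3.646×10^-8 m⁴
I_req = 3.646×10^4 mm⁴
Solid circle: I = πd⁴/64  ⇒  d = (64I/π)^(1/4) = (64×3.646×10^4/π)^(1/4) = 29.4 mm

d ≈ 29.4 mm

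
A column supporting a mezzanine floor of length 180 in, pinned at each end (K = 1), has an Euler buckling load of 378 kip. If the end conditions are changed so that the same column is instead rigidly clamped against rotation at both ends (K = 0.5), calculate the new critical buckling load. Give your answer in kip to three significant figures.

P_cr ∝ 1/K², so P_cr,new = P_cr,old × (K_old/K_new)² = 378 × (1/0.5)²
= 378 × 4.000 = 1510 kip

P_cr ≈ 1510 kip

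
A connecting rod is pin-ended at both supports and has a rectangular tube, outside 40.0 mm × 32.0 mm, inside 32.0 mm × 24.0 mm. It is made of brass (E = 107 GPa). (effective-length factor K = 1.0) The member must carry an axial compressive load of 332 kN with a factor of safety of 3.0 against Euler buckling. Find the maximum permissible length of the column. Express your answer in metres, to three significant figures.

L_max ≈ 0.277 m

Weak-axis I_min = (h_o·b_o³ − h_i·b_i³)/12 with b_o = 32.0, b_i = 24.00 mm (shorter outer/inner sides).
I_min = (40.0×32.0³ − 32.00×24.00³)/12 = 7.236×10^4 mm⁴
I = 7.236×10^-8 m⁴
Required critical load P_cr = n·P = 3.0 × 332 = 996.0 kN = 9.960×10^5 N
From P_cr = π²EI/(K·L)²:  L = (1/K)·√(π²EI/P_cr) = (1/1)·√(π²×1.07×10^11×7.236×10^-8/9.960×10^5)
L = 0.277 m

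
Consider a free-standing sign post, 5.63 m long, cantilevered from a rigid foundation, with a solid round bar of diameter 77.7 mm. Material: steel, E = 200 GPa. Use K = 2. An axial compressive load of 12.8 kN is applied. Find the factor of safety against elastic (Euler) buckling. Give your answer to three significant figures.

n ≈ 2.18

I = πd⁴/64 = π×77.7⁴/64 = 1.789×10^6 mm⁴
I = 1.789×10^6 mm⁴ = 1.789×10^-6 m⁴
Effective length L_e = K·L = 2 × 5.63 = 11.26 m
P_cr = π²EI / L_e² = π² × 200×10⁹ × 1.789×10^-6 / 11.26² = 2.786×10^4 N
Factor of safety n = P_cr / P = 27.855 / 12.8 = 2.18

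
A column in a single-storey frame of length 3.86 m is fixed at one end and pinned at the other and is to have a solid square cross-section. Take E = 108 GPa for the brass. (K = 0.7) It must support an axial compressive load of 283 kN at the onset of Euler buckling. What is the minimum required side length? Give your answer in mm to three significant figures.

a ≈ 69.4 mm

L_e = K·L = 0.7 × 3.86 = 2.702 m
Required I = P_cr·L_e²/(π²E) = 2.830×10^5 × 2.702² / (π² × 1.08×10^11) = 1.938×10^-6 m⁴
I_req = 1.938×10^6 mm⁴
Solid square: I = a⁴/12  ⇒  a = (12I)^(1/4) = (12×1.938×10^6)^(1/4) = 69.4 mm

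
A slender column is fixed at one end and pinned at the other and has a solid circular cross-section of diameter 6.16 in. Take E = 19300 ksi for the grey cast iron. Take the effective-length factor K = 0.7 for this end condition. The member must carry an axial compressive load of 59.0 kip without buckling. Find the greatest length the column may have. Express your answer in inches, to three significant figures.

I = πd⁴/64 = π×6.16⁴/64 = 70.68 in⁴
At the buckling limit P_cr = P = 5.900×10^4 lb
From P_cr = π²EI/(K·L)²:  L = (1/K)·√(π²EI/P_cr) = (1/0.7)·√(π²×1.93×10^7×70.68/5.900×10^4)
L = 682 in

L_max ≈ 682 in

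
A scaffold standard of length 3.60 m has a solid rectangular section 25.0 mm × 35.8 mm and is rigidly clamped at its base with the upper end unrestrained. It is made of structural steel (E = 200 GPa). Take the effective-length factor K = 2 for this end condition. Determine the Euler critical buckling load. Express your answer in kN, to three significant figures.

Buckling occurs about the weak axis: I_min = h·b³/12 with b = 25.0 mm (the shorter side).
I_min = 35.8×25.0³/12 = 4.661×10^4 mm⁴
I = 4.661×10^4 mm⁴ = 4.661×10^-8 m⁴
Effective length L_e = K·L = 2 × 3.60 = 7.200 m
P_cr = π²EI / L_e² = π² × 200×10⁹ × 4.661×10^-8 / 7.200² = 1.775×10^3 N

P_cr ≈ 1.77 kN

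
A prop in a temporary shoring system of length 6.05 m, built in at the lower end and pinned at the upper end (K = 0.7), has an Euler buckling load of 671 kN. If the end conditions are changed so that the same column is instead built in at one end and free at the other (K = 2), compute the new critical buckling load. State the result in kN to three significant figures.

P_cr ∝ 1/K², so P_cr,new = P_cr,old × (K_old/K_new)² = 671 × (0.7/2)²
= 671 × 0.1225 = 82.2 kN

P_cr ≈ 82.2 kN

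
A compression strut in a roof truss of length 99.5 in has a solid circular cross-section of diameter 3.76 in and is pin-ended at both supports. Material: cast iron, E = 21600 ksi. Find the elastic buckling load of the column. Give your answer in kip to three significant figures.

I = πd⁴/64 = π×3.76⁴/64 = 9.811 in⁴
Effective length L_e = K·L = 1 × 99.5 = 99.50 in
P_cr = π²EI / L_e² = π² × 21600×10³ × 9.811 / 99.50² = 2.113×10^5 lb

P_cr ≈ 211 kip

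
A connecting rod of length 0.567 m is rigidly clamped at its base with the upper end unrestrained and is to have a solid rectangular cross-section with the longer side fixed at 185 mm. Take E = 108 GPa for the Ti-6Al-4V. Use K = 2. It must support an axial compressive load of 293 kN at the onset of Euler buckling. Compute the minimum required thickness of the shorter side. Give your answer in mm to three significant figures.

L_e = K·L = 2 × 0.567 = 1.134 m
Required I = P_cr·L_e²/(π²E) = 2.930×10^5 × 1.134² / (π² × 1.08×10^11) = 3.535×10^-7 m⁴
I_req = 3.535×10^5 mm⁴
Rectangle, weak axis: I_min = h·b³/12 with h = 185 mm fixed  ⇒  b = (12I/h)^(1/3) = 28.4 mm

b ≈ 28.4 mm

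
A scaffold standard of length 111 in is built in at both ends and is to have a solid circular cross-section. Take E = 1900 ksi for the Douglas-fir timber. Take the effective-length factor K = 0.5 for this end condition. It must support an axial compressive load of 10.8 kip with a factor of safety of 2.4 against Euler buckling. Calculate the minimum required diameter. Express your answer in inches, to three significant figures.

Required P_cr = n·P = 2.4 × 10.8 = 25.92 kip
L_e = K·L = 0.5 × 111 = 55.50 in
Required I = P_cr·L_e²/(π²E) = 2.592×10^4 × 55.50² / (π² × 1.90×10^6) = 4.258 in⁴
Solid circle: I = πd⁴/64  ⇒  d = (64I/π)^(1/4) = (64×4.258/π)^(1/4) = 3.05 in

d ≈ 3.05 in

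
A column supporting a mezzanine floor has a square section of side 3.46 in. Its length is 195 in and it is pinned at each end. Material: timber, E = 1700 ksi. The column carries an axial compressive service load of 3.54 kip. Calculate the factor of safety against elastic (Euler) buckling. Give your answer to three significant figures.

I = a⁴/12 = 3.46⁴/12 = 11.94 in⁴
Effective length L_e = K·L = 1 × 195 = 195.0 in
P_cr = π²EI / L_e² = π² × 1700×10³ × 11.94 / 195.0² = 5.270×10^3 lb
Factor of safety n = P_cr / P = 5.2699 / 3.54 = 1.49

n ≈ 1.49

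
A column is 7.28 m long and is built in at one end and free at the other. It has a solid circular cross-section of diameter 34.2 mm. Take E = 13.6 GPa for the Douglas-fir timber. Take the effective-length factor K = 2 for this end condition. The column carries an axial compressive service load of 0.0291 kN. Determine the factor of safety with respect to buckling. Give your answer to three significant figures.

I = πd⁴/64 = π×34.2⁴/64 = 6.715×10^4 mm⁴
I = 6.715×10^4 mm⁴ = 6.715×10^-8 m⁴
Effective length L_e = K·L = 2 × 7.28 = 14.56 m
P_cr = π²EI / L_e² = π² × 13.6×10⁹ × 6.715×10^-8 / 14.56² = 42.52 N
Factor of safety n = P_cr / P = 0.042520 / 0.0291 = 1.46

n ≈ 1.46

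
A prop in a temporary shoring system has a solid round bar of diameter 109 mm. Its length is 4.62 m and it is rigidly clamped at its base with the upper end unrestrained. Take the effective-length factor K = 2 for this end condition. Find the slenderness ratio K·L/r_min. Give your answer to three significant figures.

For a solid circle r = d/4 = 109/4 = 27.25 mm
L_e = K·L = 2 × 4.62 m = 9.240 m = 9240.0 mm
λ = L_e / r_min = 9240.0 / 27.25 = 339

λ ≈ 339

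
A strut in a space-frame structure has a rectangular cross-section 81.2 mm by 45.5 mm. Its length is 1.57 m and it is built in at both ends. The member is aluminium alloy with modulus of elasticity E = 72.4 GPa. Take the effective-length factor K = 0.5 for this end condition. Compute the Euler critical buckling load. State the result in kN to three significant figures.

Buckling occurs about the weak axis: I_min = h·b³/12 with b = 45.5 mm (the shorter side).
I_min = 81.2×45.5³/12 = 6.374×10^5 mm⁴
I = 6.374×10^5 mm⁴ = 6.374×10^-7 m⁴
Effective length L_e = K·L = 0.5 × 1.57 = 0.7850 m
P_cr = π²EI / L_e² = π² × 72.4×10⁹ × 6.374×10^-7 / 0.7850² = 7.391×10^5 N

P_cr ≈ 739 kN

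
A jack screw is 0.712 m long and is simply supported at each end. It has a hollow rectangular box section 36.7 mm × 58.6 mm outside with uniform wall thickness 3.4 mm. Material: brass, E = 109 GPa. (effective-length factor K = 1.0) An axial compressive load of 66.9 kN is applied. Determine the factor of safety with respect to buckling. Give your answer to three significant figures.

n ≈ 4.00

Inner dimensions: h_i = 58.6 − 2×3.4 = 51.80 mm, b_i = 36.7 − 2×3.4 = 29.90 mm
Weak-axis I_min = (h_o·b_o³ − h_i·b_i³)/12 with b_o = 36.7, b_i = 29.90 mm (shorter outer/inner sides).
I_min = (58.6×36.7³ − 51.80×29.90³)/12 = 1.260×10^5 mm⁴
I = 1.260×10^5 mm⁴ = 1.260×10^-7 m⁴
Effective length L_e = K·L = 1 × 0.712 = 0.7120 m
P_cr = π²EI / L_e² = π² × 109×10⁹ × 1.260×10^-7 / 0.7120² = 2.674×10^5 N
Factor of safety n = P_cr / P = 267.38 / 66.9 = 4.00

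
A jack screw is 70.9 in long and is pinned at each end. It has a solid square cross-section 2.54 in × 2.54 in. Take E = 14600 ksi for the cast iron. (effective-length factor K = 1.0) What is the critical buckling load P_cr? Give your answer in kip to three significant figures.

I = a⁴/12 = 2.54⁴/12 = 3.469 in⁴
Effective length L_e = K·L = 1 × 70.9 = 70.90 in
P_cr = π²EI / L_e² = π² × 14600×10³ × 3.469 / 70.90² = 9.943×10^4 lb

P_cr ≈ 99.4 kip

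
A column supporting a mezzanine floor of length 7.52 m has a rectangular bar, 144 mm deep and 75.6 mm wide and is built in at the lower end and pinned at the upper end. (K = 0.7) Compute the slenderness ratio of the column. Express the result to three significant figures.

For a rectangle r_min = b/√12 = 75.6/√12 = 21.82 mm
L_e = K·L = 0.7 × 7.52 m = 5.264 m = 5264.0 mm
λ = L_e / r_min = 5264.0 / 21.82 = 241

λ ≈ 241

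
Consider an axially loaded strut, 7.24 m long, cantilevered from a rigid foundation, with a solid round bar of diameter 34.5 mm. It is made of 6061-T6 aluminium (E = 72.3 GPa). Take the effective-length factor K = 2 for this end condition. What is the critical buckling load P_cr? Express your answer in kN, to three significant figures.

P_cr ≈ 0.237 kN

I = πd⁴/64 = π×34.5⁴/64 = 6.954×10^4 mm⁴
I = 6.954×10^4 mm⁴ = 6.954×10^-8 m⁴
Effective length L_e = K·L = 2 × 7.24 = 14.48 m
P_cr = π²EI / L_e² = π² × 72.3×10⁹ × 6.954×10^-8 / 14.48² = 236.7 N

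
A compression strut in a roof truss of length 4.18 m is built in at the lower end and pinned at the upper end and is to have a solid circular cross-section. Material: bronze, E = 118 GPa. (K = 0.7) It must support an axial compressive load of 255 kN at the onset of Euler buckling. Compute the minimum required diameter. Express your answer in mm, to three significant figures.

L_e = K·L = 0.7 × 4.18 = 2.926 m
Required I = P_cr·L_e²/(π²E) = 2.550×10^5 × 2.926² / (π² × 1.18×10^11) = 1.875×10^-6 m⁴
I_req = 1.875×10^6 mm⁴
Solid circle: I = πd⁴/64  ⇒  d = (64I/π)^(1/4) = (64×1.875×10^6/π)^(1/4) = 78.6 mm

d ≈ 78.6 mm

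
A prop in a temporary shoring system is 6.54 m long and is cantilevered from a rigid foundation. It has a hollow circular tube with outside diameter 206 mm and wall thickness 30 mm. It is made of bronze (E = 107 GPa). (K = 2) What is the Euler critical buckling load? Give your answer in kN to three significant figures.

P_cr ≈ 408 kN

Inner diameter d_i = 206 − 2×30 = 146.0 mm
I = π(d_o⁴ − d_i⁴)/64 = π(206⁴ − 146.0⁴)/64 = 6.609×10^7 mm⁴
I = 6.609×10^7 mm⁴ = 6.609×10^-5 m⁴
Effective length L_e = K·L = 2 × 6.54 = 13.08 m
P_cr = π²EI / L_e² = π² × 107×10⁹ × 6.609×10^-5 / 13.08² = 4.080×10^5 N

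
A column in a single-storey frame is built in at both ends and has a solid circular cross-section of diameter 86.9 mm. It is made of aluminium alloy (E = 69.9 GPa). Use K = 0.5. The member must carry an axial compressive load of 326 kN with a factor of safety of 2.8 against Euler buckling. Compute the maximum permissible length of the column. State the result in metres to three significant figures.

I = πd⁴/64 = π×86.9⁴/64 = 2.799×10^6 mm⁴
I = 2.799×10^-6 m⁴
Required critical load P_cr = n·P = 2.8 × 326 = 912.8 kN = 9.128×10^5 N
From P_cr = π²EI/(K·L)²:  L = (1/K)·√(π²EI/P_cr) = (1/0.5)·√(π²×6.99×10^10×2.799×10^-6/9.128×10^5)
L = 2.91 m

L_max ≈ 2.91 m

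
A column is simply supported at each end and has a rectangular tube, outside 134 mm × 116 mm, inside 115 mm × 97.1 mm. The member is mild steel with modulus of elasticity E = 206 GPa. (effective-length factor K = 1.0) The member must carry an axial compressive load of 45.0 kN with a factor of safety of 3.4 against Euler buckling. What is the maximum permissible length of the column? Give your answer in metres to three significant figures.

L_max ≈ 10.7 m

Weak-axis I_min = (h_o·b_o³ − h_i·b_i³)/12 with b_o = 116, b_i = 97.10 mm (shorter outer/inner sides).
I_min = (134×116³ − 115.0×97.10³)/12 = 8.656×10^6 mm⁴
I = 8.656×10^-6 m⁴
Required critical load P_cr = n·P = 3.4 × 45.0 = 153.0 kN = 1.530×10^5 N
From P_cr = π²EI/(K·L)²:  L = (1/K)·√(π²EI/P_cr) = (1/1)·√(π²×2.06×10^11×8.656×10^-6/1.530×10^5)
L = 10.7 m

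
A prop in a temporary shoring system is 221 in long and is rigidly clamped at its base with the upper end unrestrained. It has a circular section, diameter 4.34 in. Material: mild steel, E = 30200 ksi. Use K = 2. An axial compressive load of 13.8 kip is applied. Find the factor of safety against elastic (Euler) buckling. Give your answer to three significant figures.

I = πd⁴/64 = π×4.34⁴/64 = 17.42 in⁴
Effective length L_e = K·L = 2 × 221 = 442.0 in
P_cr = π²EI / L_e² = π² × 30200×10³ × 17.42 / 442.0² = 2.657×10^4 lb
Factor of safety n = P_cr / P = 26.570 / 13.8 = 1.93

n ≈ 1.93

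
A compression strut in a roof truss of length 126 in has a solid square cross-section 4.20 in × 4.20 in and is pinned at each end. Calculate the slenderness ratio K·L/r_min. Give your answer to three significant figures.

λ ≈ 104

I = a⁴/12 = 4.20⁴/12 = 25.93 in⁴
A = 17.64 in²;  r_min = √(I/A) = √(25.93/17.64) = 1.212 in
L_e = K·L = 1 × 126 = 126.0 in
λ = L_e / r_min = 126.00 / 1.212 = 104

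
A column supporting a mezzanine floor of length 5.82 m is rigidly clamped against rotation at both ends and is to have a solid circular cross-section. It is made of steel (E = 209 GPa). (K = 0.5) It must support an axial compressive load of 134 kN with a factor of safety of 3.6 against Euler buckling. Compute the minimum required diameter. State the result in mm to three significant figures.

Required P_cr = n·P = 3.6 × 134 = 482.4 kN
L_e = K·L = 0.5 × 5.82 = 2.910 m
Required I = P_cr·L_e²/(π²E) = 4.824×10^5 × 2.910² / (π² × 2.09×10^11) = 1.980×10^-6 m⁴
I_req = 1.980×10^6 mm⁴
Solid circle: I = πd⁴/64  ⇒  d = (64I/π)^(1/4) = (64×1.980×10^6/π)^(1/4) = 79.7 mm

d ≈ 79.7 mm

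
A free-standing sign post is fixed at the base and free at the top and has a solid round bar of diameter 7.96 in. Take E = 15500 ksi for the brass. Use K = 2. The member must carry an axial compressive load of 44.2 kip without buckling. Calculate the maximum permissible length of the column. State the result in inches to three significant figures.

I = πd⁴/64 = π×7.96⁴/64 = 197.1 in⁴
At the buckling limit P_cr = P = 4.420×10^4 lb
From P_cr = π²EI/(K·L)²:  L = (1/K)·√(π²EI/P_cr) = (1/2)·√(π²×1.55×10^7×197.1/4.420×10^4)
L = 413 in

L_max ≈ 413 in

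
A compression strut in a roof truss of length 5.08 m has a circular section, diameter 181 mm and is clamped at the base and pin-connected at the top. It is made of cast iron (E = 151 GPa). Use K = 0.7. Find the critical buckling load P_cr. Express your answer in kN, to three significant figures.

I = πd⁴/64 = π×181⁴/64 = 5.268×10^7 mm⁴
I = 5.268×10^7 mm⁴ = 5.268×10^-5 m⁴
Effective length L_e = K·L = 0.7 × 5.08 = 3.556 m
P_cr = π²EI / L_e² = π² × 151×10⁹ × 5.268×10^-5 / 3.556² = 6.209×10^6 N

P_cr ≈ 6210 kN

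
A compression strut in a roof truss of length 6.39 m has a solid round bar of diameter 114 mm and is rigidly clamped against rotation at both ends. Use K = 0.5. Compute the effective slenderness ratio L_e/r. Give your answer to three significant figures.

For a solid circle r = d/4 = 114/4 = 28.50 mm
L_e = K·L = 0.5 × 6.39 m = 3.195 m = 3195.0 mm
λ = L_e / r_min = 3195.0 / 28.50 = 112

λ ≈ 112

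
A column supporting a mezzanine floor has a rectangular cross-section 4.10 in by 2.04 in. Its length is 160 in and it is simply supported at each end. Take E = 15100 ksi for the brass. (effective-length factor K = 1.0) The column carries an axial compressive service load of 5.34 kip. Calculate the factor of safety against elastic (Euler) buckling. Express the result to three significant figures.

Buckling occurs about the weak axis: I_min = h·b³/12 with b = 2.04 in (the shorter side).
I_min = 4.10×2.04³/12 = 2.901 in⁴
Effective length L_e = K·L = 1 × 160 = 160.0 in
P_cr = π²EI / L_e² = π² × 15100×10³ × 2.901 / 160.0² = 1.689×10^4 lb
Factor of safety n = P_cr / P = 16.886 / 5.34 = 3.16

n ≈ 3.16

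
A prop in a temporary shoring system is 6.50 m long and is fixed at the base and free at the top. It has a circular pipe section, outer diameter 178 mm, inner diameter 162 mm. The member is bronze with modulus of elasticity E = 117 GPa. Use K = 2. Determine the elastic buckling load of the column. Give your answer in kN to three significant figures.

d_o = 178 mm, d_i = 162 mm
I = π(d_o⁴ − d_i⁴)/64 = π(178⁴ − 162.0⁴)/64 = 1.547×10^7 mm⁴
I = 1.547×10^7 mm⁴ = 1.547×10^-5 m⁴
Effective length L_e = K·L = 2 × 6.50 = 13.00 m
P_cr = π²EI / L_e² = π² × 117×10⁹ × 1.547×10^-5 / 13.00² = 1.057×10^5 N

P_cr ≈ 106 kN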